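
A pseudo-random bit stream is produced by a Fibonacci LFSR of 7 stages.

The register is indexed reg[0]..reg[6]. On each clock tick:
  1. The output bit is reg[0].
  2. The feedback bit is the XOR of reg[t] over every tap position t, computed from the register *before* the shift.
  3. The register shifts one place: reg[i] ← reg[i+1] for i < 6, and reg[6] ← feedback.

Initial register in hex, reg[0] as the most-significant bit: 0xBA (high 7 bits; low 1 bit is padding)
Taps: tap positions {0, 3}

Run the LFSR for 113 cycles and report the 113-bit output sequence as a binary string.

10111010110110000011001101010011100111101101000010101011111010010100011011100011111110000111011110010110010010000

k : reg_k → out_k, fb_k
0: 1011101 → 1, fb=0
1: 0111010 → 0, fb=1
2: 1110101 → 1, fb=1
3: 1101011 → 1, fb=0
4: 1010110 → 1, fb=1
5: 0101101 → 0, fb=1
6: 1011011 → 1, fb=0
7: 0110110 → 0, fb=0
8: 1101100 → 1, fb=0
9: 1011000 → 1, fb=0
10: 0110000 → 0, fb=0
11: 1100000 → 1, fb=1
12: 1000001 → 1, fb=1
13: 0000011 → 0, fb=0
14: 0000110 → 0, fb=0
15: 0001100 → 0, fb=1
16: 0011001 → 0, fb=1
17: 0110011 → 0, fb=0
18: 1100110 → 1, fb=1
19: 1001101 → 1, fb=0
20: 0011010 → 0, fb=1
21: 0110101 → 0, fb=0
22: 1101010 → 1, fb=0
23: 1010100 → 1, fb=1
24: 0101001 → 0, fb=1
25: 1010011 → 1, fb=1
26: 0100111 → 0, fb=0
27: 1001110 → 1, fb=0
28: 0011100 → 0, fb=1
29: 0111001 → 0, fb=1
30: 1110011 → 1, fb=1
31: 1100111 → 1, fb=1
32: 1001111 → 1, fb=0
33: 0011110 → 0, fb=1
34: 0111101 → 0, fb=1
35: 1111011 → 1, fb=0
36: 1110110 → 1, fb=1
37: 1101101 → 1, fb=0
38: 1011010 → 1, fb=0
39: 0110100 → 0, fb=0
40: 1101000 → 1, fb=0
41: 1010000 → 1, fb=1
42: 0100001 → 0, fb=0
43: 1000010 → 1, fb=1
44: 0000101 → 0, fb=0
45: 0001010 → 0, fb=1
46: 0010101 → 0, fb=0
47: 0101010 → 0, fb=1
48: 1010101 → 1, fb=1
49: 0101011 → 0, fb=1
50: 1010111 → 1, fb=1
51: 0101111 → 0, fb=1
52: 1011111 → 1, fb=0
53: 0111110 → 0, fb=1
54: 1111101 → 1, fb=0
55: 1111010 → 1, fb=0
56: 1110100 → 1, fb=1
57: 1101001 → 1, fb=0
58: 1010010 → 1, fb=1
59: 0100101 → 0, fb=0
60: 1001010 → 1, fb=0
61: 0010100 → 0, fb=0
62: 0101000 → 0, fb=1
63: 1010001 → 1, fb=1
64: 0100011 → 0, fb=0
65: 1000110 → 1, fb=1
66: 0001101 → 0, fb=1
67: 0011011 → 0, fb=1
68: 0110111 → 0, fb=0
69: 1101110 → 1, fb=0
70: 1011100 → 1, fb=0
71: 0111000 → 0, fb=1
72: 1110001 → 1, fb=1
73: 1100011 → 1, fb=1
74: 1000111 → 1, fb=1
75: 0001111 → 0, fb=1
76: 0011111 → 0, fb=1
77: 0111111 → 0, fb=1
78: 1111111 → 1, fb=0
79: 1111110 → 1, fb=0
80: 1111100 → 1, fb=0
81: 1111000 → 1, fb=0
82: 1110000 → 1, fb=1
83: 1100001 → 1, fb=1
84: 1000011 → 1, fb=1
85: 0000111 → 0, fb=0
86: 0001110 → 0, fb=1
87: 0011101 → 0, fb=1
88: 0111011 → 0, fb=1
89: 1110111 → 1, fb=1
90: 1101111 → 1, fb=0
91: 1011110 → 1, fb=0
92: 0111100 → 0, fb=1
93: 1111001 → 1, fb=0
94: 1110010 → 1, fb=1
95: 1100101 → 1, fb=1
96: 1001011 → 1, fb=0
97: 0010110 → 0, fb=0
98: 0101100 → 0, fb=1
99: 1011001 → 1, fb=0
100: 0110010 → 0, fb=0
101: 1100100 → 1, fb=1
102: 1001001 → 1, fb=0
103: 0010010 → 0, fb=0
104: 0100100 → 0, fb=0
105: 1001000 → 1, fb=0
106: 0010000 → 0, fb=0
107: 0100000 → 0, fb=0
108: 1000000 → 1, fb=1
109: 0000001 → 0, fb=0
110: 0000010 → 0, fb=0
111: 0000100 → 0, fb=0
112: 0001000 → 0, fb=1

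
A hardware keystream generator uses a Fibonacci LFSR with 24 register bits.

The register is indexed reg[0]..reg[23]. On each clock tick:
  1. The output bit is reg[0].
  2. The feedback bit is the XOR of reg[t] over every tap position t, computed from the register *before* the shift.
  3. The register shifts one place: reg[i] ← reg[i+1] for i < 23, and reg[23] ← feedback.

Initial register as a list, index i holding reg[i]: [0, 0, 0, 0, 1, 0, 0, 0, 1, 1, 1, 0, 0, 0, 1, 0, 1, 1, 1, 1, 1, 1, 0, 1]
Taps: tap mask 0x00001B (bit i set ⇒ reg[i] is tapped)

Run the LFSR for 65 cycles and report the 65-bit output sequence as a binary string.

k : reg_k → out_k, fb_k
0: 000010001110001011111101 → 0, fb=1
1: 000100011100010111111011 → 0, fb=1
2: 001000111000101111110111 → 0, fb=0
3: 010001110001011111101110 → 0, fb=1
4: 100011100010111111011101 → 1, fb=0
5: 000111000101111110111010 → 0, fb=0
6: 001110001011111101110100 → 0, fb=0
7: 011100010111111011101000 → 0, fb=0
8: 111000101111110111010000 → 1, fb=0
9: 110001011111101110100000 → 1, fb=0
10: 100010111111011101000000 → 1, fb=0
11: 000101111110111010000000 → 0, fb=1
12: 001011111101110100000001 → 0, fb=1
13: 010111111011101000000011 → 0, fb=1
14: 101111110111010000000111 → 1, fb=1
15: 011111101110100000001111 → 0, fb=1
16: 111111011101000000011111 → 1, fb=0
17: 111110111010000000111110 → 1, fb=0
18: 111101110100000001111100 → 1, fb=1
19: 111011101000000011111001 → 1, fb=1
20: 110111010000000111110011 → 1, fb=0
21: 101110100000001111100110 → 1, fb=1
22: 011101000000011111001101 → 0, fb=0
23: 111010000000111110011010 → 1, fb=1
24: 110100000001111100110101 → 1, fb=1
25: 101000000011111001101011 → 1, fb=1
26: 010000000111110011010111 → 0, fb=1
27: 100000001111100110101111 → 1, fb=1
28: 000000011111001101011111 → 0, fb=0
29: 000000111110011010111110 → 0, fb=0
30: 000001111100110101111100 → 0, fb=0
31: 000011111001101011111000 → 0, fb=1
32: 000111110011010111110001 → 0, fb=0
33: 001111100110101111100010 → 0, fb=0
34: 011111001101011111000100 → 0, fb=1
35: 111110011010111110001001 → 1, fb=0
36: 111100110101111100010010 → 1, fb=1
37: 111001101011111000100101 → 1, fb=0
38: 110011010111110001001010 → 1, fb=1
39: 100110101111100010010101 → 1, fb=1
40: 001101011111000100101011 → 0, fb=1
41: 011010111110001001010111 → 0, fb=0
42: 110101111100010010101110 → 1, fb=1
43: 101011111000100101011101 → 1, fb=0
44: 010111110001001010111010 → 0, fb=1
45: 101111100010010101110101 → 1, fb=1
46: 011111000100101011101011 → 0, fb=1
47: 111110001001010111010111 → 1, fb=0
48: 111100010010101110101110 → 1, fb=1
49: 111000100101011101011101 → 1, fb=0
50: 110001001010111010111010 → 1, fb=0
51: 100010010101110101110100 → 1, fb=0
52: 000100101011101011101000 → 0, fb=1
53: 001001010111010111010001 → 0, fb=0
54: 010010101110101110100010 → 0, fb=0
55: 100101011101011101000100 → 1, fb=0
56: 001010111010111010001000 → 0, fb=1
57: 010101110101110100010001 → 0, fb=0
58: 101011101011101000100010 → 1, fb=0
59: 010111010111010001000100 → 0, fb=1
60: 101110101110100010001001 → 1, fb=1
61: 011101011101000100010011 → 0, fb=0
62: 111010111010001000100110 → 1, fb=1
63: 110101110100010001001101 → 1, fb=1
64: 101011101000100010011011 → 1, fb=0

00001000111000101111110111010000000111110011010111110001001010111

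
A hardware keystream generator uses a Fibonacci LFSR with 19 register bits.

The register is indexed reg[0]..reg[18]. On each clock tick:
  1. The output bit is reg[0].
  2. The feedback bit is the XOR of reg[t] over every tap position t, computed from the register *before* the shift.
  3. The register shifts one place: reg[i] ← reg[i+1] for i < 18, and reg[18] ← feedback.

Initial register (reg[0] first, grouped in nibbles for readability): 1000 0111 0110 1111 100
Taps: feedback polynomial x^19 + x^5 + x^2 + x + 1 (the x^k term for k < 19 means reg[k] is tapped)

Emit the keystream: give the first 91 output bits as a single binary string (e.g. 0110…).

1000011101101111100011110011111111101001010010000101011011111110011011111110011011011110011

step | reg (before) | out | fb
   0 | 1000011101101111100 | 1 | 0
   1 | 0000111011011111000 | 0 | 1
   2 | 0001110110111110001 | 0 | 1
   3 | 0011101101111100011 | 0 | 1
   4 | 0111011011111000111 | 0 | 1
   5 | 1110110111110001111 | 1 | 0
   6 | 1101101111100011110 | 1 | 0
   7 | 1011011111000111100 | 1 | 1
   8 | 0110111110001111001 | 0 | 1
   9 | 1101111100011110011 | 1 | 1
  10 | 1011111000111100111 | 1 | 1
  11 | 0111110001111001111 | 0 | 1
  12 | 1111100011110011111 | 1 | 1
  13 | 1111000111100111111 | 1 | 1
  14 | 1110001111001111111 | 1 | 1
  15 | 1100011110011111111 | 1 | 1
  16 | 1000111100111111111 | 1 | 0
  17 | 0001111001111111110 | 0 | 1
  18 | 0011110011111111101 | 0 | 0
  19 | 0111100111111111010 | 0 | 0
  20 | 1111001111111110100 | 1 | 1
  21 | 1110011111111101001 | 1 | 0
  22 | 1100111111111010010 | 1 | 1
  23 | 1001111111110100101 | 1 | 0
  24 | 0011111111101001010 | 0 | 0
  25 | 0111111111010010100 | 0 | 1
  26 | 1111111110100101001 | 1 | 0
  27 | 1111111101001010010 | 1 | 0
  28 | 1111111010010100100 | 1 | 0
  29 | 1111110100101001000 | 1 | 0
  30 | 1111101001010010000 | 1 | 1
  31 | 1111010010100100001 | 1 | 0
  32 | 1110100101001000010 | 1 | 1
  33 | 1101001010010000101 | 1 | 0
  34 | 1010010100100001010 | 1 | 1
  35 | 0100101001000010101 | 0 | 1
  36 | 1001010010000101011 | 1 | 0
  37 | 0010100100001010110 | 0 | 1
  38 | 0101001000010101101 | 0 | 1
  39 | 1010010000101011011 | 1 | 1
  40 | 0100100001010110111 | 0 | 1
  41 | 1001000010101101111 | 1 | 1
  42 | 0010000101011011111 | 0 | 1
  43 | 0100001010110111111 | 0 | 1
  44 | 1000010101101111111 | 1 | 0
  45 | 0000101011011111110 | 0 | 0
  46 | 0001010110111111100 | 0 | 1
  47 | 0010101101111111001 | 0 | 1
  48 | 0101011011111110011 | 0 | 0
  49 | 1010110111111100110 | 1 | 1
  50 | 0101101111111001101 | 0 | 1
  51 | 1011011111110011011 | 1 | 1
  52 | 0110111111100110111 | 0 | 1
  53 | 1101111111001101111 | 1 | 1
  54 | 1011111110011011111 | 1 | 1
  55 | 0111111100110111111 | 0 | 1
  56 | 1111111001101111111 | 1 | 0
  57 | 1111110011011111110 | 1 | 0
  58 | 1111100110111111100 | 1 | 1
  59 | 1111001101111111001 | 1 | 1
  60 | 1110011011111110011 | 1 | 0
  61 | 1100110111111100110 | 1 | 1
  62 | 1001101111111001101 | 1 | 1
  63 | 0011011111110011011 | 0 | 0
  64 | 0110111111100110110 | 0 | 1
  65 | 1101111111001101101 | 1 | 1
  66 | 1011111110011011011 | 1 | 1
  67 | 0111111100110110111 | 0 | 1
  68 | 1111111001101101111 | 1 | 0
  69 | 1111110011011011110 | 1 | 0
  70 | 1111100110110111100 | 1 | 1
  71 | 1111001101101111001 | 1 | 1
  72 | 1110011011011110011 | 1 | 0
  73 | 1100110110111100110 | 1 | 1
  74 | 1001101101111001101 | 1 | 1
  75 | 0011011011110011011 | 0 | 0
  76 | 0110110111100110110 | 0 | 1
  77 | 1101101111001101101 | 1 | 0
  78 | 1011011110011011010 | 1 | 1
  79 | 0110111100110110101 | 0 | 1
  80 | 1101111001101101011 | 1 | 1
  81 | 1011110011011010111 | 1 | 1
  82 | 0111100110110101111 | 0 | 0
  83 | 1111001101101011110 | 1 | 1
  84 | 1110011011010111101 | 1 | 0
  85 | 1100110110101111010 | 1 | 1
  86 | 1001101101011110101 | 1 | 1
  87 | 0011011010111101011 | 0 | 0
  88 | 0110110101111010110 | 0 | 1
  89 | 1101101011110101101 | 1 | 0
  90 | 1011010111101011010 | 1 | 1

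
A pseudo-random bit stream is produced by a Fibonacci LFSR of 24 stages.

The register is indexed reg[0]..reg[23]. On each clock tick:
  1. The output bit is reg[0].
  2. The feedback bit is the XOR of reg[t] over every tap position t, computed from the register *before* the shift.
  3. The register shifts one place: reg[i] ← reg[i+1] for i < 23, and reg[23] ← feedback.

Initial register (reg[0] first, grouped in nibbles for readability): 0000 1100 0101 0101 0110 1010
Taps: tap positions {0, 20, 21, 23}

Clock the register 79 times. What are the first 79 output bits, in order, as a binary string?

k : reg_k → out_k, fb_k
0: 000011000101010101101010 → 0, fb=1
1: 000110001010101011010101 → 0, fb=0
2: 001100010101010110101010 → 0, fb=1
3: 011000101010101101010101 → 0, fb=0
4: 110001010101011010101010 → 1, fb=0
5: 100010101010110101010100 → 1, fb=0
6: 000101010101101010101000 → 0, fb=1
7: 001010101011010101010001 → 0, fb=1
8: 010101010110101010100011 → 0, fb=1
9: 101010101101010101000111 → 1, fb=1
10: 010101011010101010001111 → 0, fb=1
11: 101010110101010100011111 → 1, fb=0
12: 010101101010101000111110 → 0, fb=0
13: 101011010101010001111100 → 1, fb=1
14: 010110101010100011111001 → 0, fb=0
15: 101101010101000111110010 → 1, fb=1
16: 011010101010001111100101 → 0, fb=0
17: 110101010100011111001010 → 1, fb=0
18: 101010101000111110010100 → 1, fb=0
19: 010101010001111100101000 → 0, fb=1
20: 101010100011111001010001 → 1, fb=0
21: 010101000111110010100010 → 0, fb=0
22: 101010001111100101000100 → 1, fb=0
23: 010100011111001010001000 → 0, fb=1
24: 101000111110010100010001 → 1, fb=0
25: 010001111100101000100010 → 0, fb=0
26: 100011111001010001000100 → 1, fb=0
27: 000111110010100010001000 → 0, fb=1
28: 001111100101000100010001 → 0, fb=1
29: 011111001010001000100011 → 0, fb=1
30: 111110010100010001000111 → 1, fb=1
31: 111100101000100010001111 → 1, fb=0
32: 111001010001000100011110 → 1, fb=1
33: 110010100010001000111101 → 1, fb=0
34: 100101000100010001111010 → 1, fb=0
35: 001010001000100011110100 → 0, fb=1
36: 010100010001000111101001 → 0, fb=0
37: 101000100010001111010010 → 1, fb=1
38: 010001000100011110100101 → 0, fb=0
39: 100010001000111101001010 → 1, fb=0
40: 000100010001111010010100 → 0, fb=1
41: 001000100011110100101001 → 0, fb=0
42: 010001000111101001010010 → 0, fb=0
43: 100010001111010010100100 → 1, fb=0
44: 000100011110100101001000 → 0, fb=1
45: 001000111101001010010001 → 0, fb=1
46: 010001111010010100100011 → 0, fb=1
47: 100011110100101001000111 → 1, fb=1
48: 000111101001010010001111 → 0, fb=1
49: 001111010010100100011111 → 0, fb=1
50: 011110100101001000111111 → 0, fb=1
51: 111101001010010001111111 → 1, fb=0
52: 111010010100100011111110 → 1, fb=1
53: 110100101001000111111101 → 1, fb=0
54: 101001010010001111111010 → 1, fb=0
55: 010010100100011111110100 → 0, fb=1
56: 100101001000111111101001 → 1, fb=1
57: 001010010001111111010011 → 0, fb=1
58: 010100100011111110100111 → 0, fb=0
59: 101001000111111101001110 → 1, fb=1
60: 010010001111111010011101 → 0, fb=1
61: 100100011111110100111011 → 1, fb=1
62: 001000111111101001110111 → 0, fb=0
63: 010001111111010011101110 → 0, fb=0
64: 100011111110100111011100 → 1, fb=1
65: 000111111101001110111001 → 0, fb=0
66: 001111111010011101110010 → 0, fb=0
67: 011111110100111011100100 → 0, fb=1
68: 111111101001110111001001 → 1, fb=1
69: 111111010011101110010011 → 1, fb=0
70: 111110100111011100100110 → 1, fb=0
71: 111101001110111001001100 → 1, fb=1
72: 111010011101110010011001 → 1, fb=1
73: 110100111011100100110011 → 1, fb=0
74: 101001110111001001100110 → 1, fb=0
75: 010011101110010011001100 → 0, fb=0
76: 100111011100100110011000 → 1, fb=0
77: 001110111001001100110000 → 0, fb=0
78: 011101110010011001100000 → 0, fb=0

0000110001010101011010101010001111100101000100010001111010010100100011111110100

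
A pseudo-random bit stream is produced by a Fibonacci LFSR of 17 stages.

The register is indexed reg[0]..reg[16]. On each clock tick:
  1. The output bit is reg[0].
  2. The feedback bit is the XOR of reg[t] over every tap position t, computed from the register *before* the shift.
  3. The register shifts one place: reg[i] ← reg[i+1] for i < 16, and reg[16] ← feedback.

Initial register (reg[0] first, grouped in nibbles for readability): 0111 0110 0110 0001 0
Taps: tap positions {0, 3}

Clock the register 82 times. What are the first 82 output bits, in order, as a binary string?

step | reg (before) | out | fb
   0 | 01110110011000010 | 0 | 1
   1 | 11101100110000101 | 1 | 1
   2 | 11011001100001011 | 1 | 0
   3 | 10110011000010110 | 1 | 0
   4 | 01100110000101100 | 0 | 0
   5 | 11001100001011000 | 1 | 1
   6 | 10011000010110001 | 1 | 0
   7 | 00110000101100010 | 0 | 1
   8 | 01100001011000101 | 0 | 0
   9 | 11000010110001010 | 1 | 1
  10 | 10000101100010101 | 1 | 1
  11 | 00001011000101011 | 0 | 0
  12 | 00010110001010110 | 0 | 1
  13 | 00101100010101101 | 0 | 0
  14 | 01011000101011010 | 0 | 1
  15 | 10110001010110101 | 1 | 0
  16 | 01100010101101010 | 0 | 0
  17 | 11000101011010100 | 1 | 1
  18 | 10001010110101001 | 1 | 1
  19 | 00010101101010011 | 0 | 1
  20 | 00101011010100111 | 0 | 0
  21 | 01010110101001110 | 0 | 1
  22 | 10101101010011101 | 1 | 1
  23 | 01011010100111011 | 0 | 1
  24 | 10110101001110111 | 1 | 0
  25 | 01101010011101110 | 0 | 0
  26 | 11010100111011100 | 1 | 0
  27 | 10101001110111000 | 1 | 1
  28 | 01010011101110001 | 0 | 1
  29 | 10100111011100011 | 1 | 1
  30 | 01001110111000111 | 0 | 0
  31 | 10011101110001110 | 1 | 0
  32 | 00111011100011100 | 0 | 1
  33 | 01110111000111001 | 0 | 1
  34 | 11101110001110011 | 1 | 1
  35 | 11011100011100111 | 1 | 0
  36 | 10111000111001110 | 1 | 0
  37 | 01110001110011100 | 0 | 1
  38 | 11100011100111001 | 1 | 1
  39 | 11000111001110011 | 1 | 1
  40 | 10001110011100111 | 1 | 1
  41 | 00011100111001111 | 0 | 1
  42 | 00111001110011111 | 0 | 1
  43 | 01110011100111111 | 0 | 1
  44 | 11100111001111111 | 1 | 1
  45 | 11001110011111111 | 1 | 1
  46 | 10011100111111111 | 1 | 0
  47 | 00111001111111110 | 0 | 1
  48 | 01110011111111101 | 0 | 1
  49 | 11100111111111011 | 1 | 1
  50 | 11001111111110111 | 1 | 1
  51 | 10011111111101111 | 1 | 0
  52 | 00111111111011110 | 0 | 1
  53 | 01111111110111101 | 0 | 1
  54 | 11111111101111011 | 1 | 0
  55 | 11111111011110110 | 1 | 0
  56 | 11111110111101100 | 1 | 0
  57 | 11111101111011000 | 1 | 0
  58 | 11111011110110000 | 1 | 0
  59 | 11110111101100000 | 1 | 0
  60 | 11101111011000000 | 1 | 1
  61 | 11011110110000001 | 1 | 0
  62 | 10111101100000010 | 1 | 0
  63 | 01111011000000100 | 0 | 1
  64 | 11110110000001001 | 1 | 0
  65 | 11101100000010010 | 1 | 1
  66 | 11011000000100101 | 1 | 0
  67 | 10110000001001010 | 1 | 0
  68 | 01100000010010100 | 0 | 0
  69 | 11000000100101000 | 1 | 1
  70 | 10000001001010001 | 1 | 1
  71 | 00000010010100011 | 0 | 0
  72 | 00000100101000110 | 0 | 0
  73 | 00001001010001100 | 0 | 0
  74 | 00010010100011000 | 0 | 1
  75 | 00100101000110001 | 0 | 0
  76 | 01001010001100010 | 0 | 0
  77 | 10010100011000100 | 1 | 0
  78 | 00101000110001000 | 0 | 0
  79 | 01010001100010000 | 0 | 1
  80 | 10100011000100001 | 1 | 1
  81 | 01000110001000011 | 0 | 0

0111011001100001011000101011010100111011100011100111001111111110111101100000010010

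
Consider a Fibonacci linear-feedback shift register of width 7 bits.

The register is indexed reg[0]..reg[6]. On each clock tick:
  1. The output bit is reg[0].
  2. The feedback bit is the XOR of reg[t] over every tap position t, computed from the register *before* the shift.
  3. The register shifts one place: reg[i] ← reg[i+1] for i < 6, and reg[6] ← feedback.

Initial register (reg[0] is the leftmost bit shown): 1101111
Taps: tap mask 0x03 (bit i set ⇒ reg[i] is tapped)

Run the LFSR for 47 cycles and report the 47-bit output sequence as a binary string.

tick  register→output (feedback)
  0  1101111→1 (0)
  1  1011110→1 (1)
  2  0111101→0 (1)
  3  1111011→1 (0)
  4  1110110→1 (0)
  5  1101100→1 (0)
  6  1011000→1 (1)
  7  0110001→0 (1)
  8  1100011→1 (0)
  9  1000110→1 (1)
 10  0001101→0 (0)
 11  0011010→0 (0)
 12  0110100→0 (1)
 13  1101001→1 (0)
 14  1010010→1 (1)
 15  0100101→0 (1)
 16  1001011→1 (1)
 17  0010111→0 (0)
 18  0101110→0 (1)
 19  1011101→1 (1)
 20  0111011→0 (1)
 21  1110111→1 (0)
 22  1101110→1 (0)
 23  1011100→1 (1)
 24  0111001→0 (1)
 25  1110011→1 (0)
 26  1100110→1 (0)
 27  1001100→1 (1)
 28  0011001→0 (0)
 29  0110010→0 (1)
 30  1100101→1 (0)
 31  1001010→1 (1)
 32  0010101→0 (0)
 33  0101010→0 (1)
 34  1010101→1 (1)
 35  0101011→0 (1)
 36  1010111→1 (1)
 37  0101111→0 (1)
 38  1011111→1 (1)
 39  0111111→0 (1)
 40  1111111→1 (0)
 41  1111110→1 (0)
 42  1111100→1 (0)
 43  1111000→1 (0)
 44  1110000→1 (0)
 45  1100000→1 (0)
 46  1000000→1 (1)

11011110110001101001011101110011001010101111111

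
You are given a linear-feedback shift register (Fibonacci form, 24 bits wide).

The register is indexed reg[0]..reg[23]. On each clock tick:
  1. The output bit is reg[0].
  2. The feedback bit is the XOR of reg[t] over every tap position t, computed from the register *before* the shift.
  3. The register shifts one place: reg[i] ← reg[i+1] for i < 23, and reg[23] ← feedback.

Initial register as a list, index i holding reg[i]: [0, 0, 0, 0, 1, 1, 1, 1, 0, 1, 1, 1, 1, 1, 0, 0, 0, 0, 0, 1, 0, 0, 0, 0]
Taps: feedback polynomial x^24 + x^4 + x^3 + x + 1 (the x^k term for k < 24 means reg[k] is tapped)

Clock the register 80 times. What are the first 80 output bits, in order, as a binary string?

00001111011111000001000010011101101001011011110010010001100110001110100000100111

k : reg_k → out_k, fb_k
0: 000011110111110000010000 → 0, fb=1
1: 000111101111100000100001 → 0, fb=0
2: 001111011111000001000010 → 0, fb=0
3: 011110111110000010000100 → 0, fb=1
4: 111101111100000100001001 → 1, fb=1
5: 111011111000001000010011 → 1, fb=1
6: 110111110000010000100111 → 1, fb=0
7: 101111100000100001001110 → 1, fb=1
8: 011111000001000010011101 → 0, fb=1
9: 111110000010000100111011 → 1, fb=0
10: 111100000100001001110110 → 1, fb=1
11: 111000001000010011101101 → 1, fb=0
12: 110000010000100111011010 → 1, fb=0
13: 100000100001001110110100 → 1, fb=1
14: 000001000010011101101001 → 0, fb=0
15: 000010000100111011010010 → 0, fb=1
16: 000100001001110110100101 → 0, fb=1
17: 001000010011101101001011 → 0, fb=0
18: 010000100111011010010110 → 0, fb=1
19: 100001001110110100101101 → 1, fb=1
20: 000010011101101001011011 → 0, fb=1
21: 000100111011010010110111 → 0, fb=1
22: 001001110110100101101111 → 0, fb=0
23: 010011101101001011011110 → 0, fb=0
24: 100111011010010110111100 → 1, fb=1
25: 001110110100101101111001 → 0, fb=0
26: 011101101001011011110010 → 0, fb=0
27: 111011010010110111100100 → 1, fb=1
28: 110110100101101111001001 → 1, fb=0
29: 101101001011011110010010 → 1, fb=0
30: 011010010110111100100100 → 0, fb=0
31: 110100101101111001001000 → 1, fb=1
32: 101001011011110010010001 → 1, fb=1
33: 010010110111100100100011 → 0, fb=0
34: 100101101111001001000110 → 1, fb=0
35: 001011011110010010001100 → 0, fb=1
36: 010110111100100100011001 → 0, fb=1
37: 101101111001001000110011 → 1, fb=0
38: 011011110010010001100110 → 0, fb=0
39: 110111100100100011001100 → 1, fb=0
40: 101111001001000110011000 → 1, fb=1
41: 011110010010001100110001 → 0, fb=1
42: 111100100100011001100011 → 1, fb=1
43: 111001001000110011000111 → 1, fb=0
44: 110010010001100110001110 → 1, fb=1
45: 100100100011001100011101 → 1, fb=0
46: 001001000110011000111010 → 0, fb=0
47: 010010001100110001110100 → 0, fb=0
48: 100100011001100011101000 → 1, fb=0
49: 001000110011000111010000 → 0, fb=0
50: 010001100110001110100000 → 0, fb=1
51: 100011001100011101000001 → 1, fb=0
52: 000110011000111010000010 → 0, fb=0
53: 001100110001110100000100 → 0, fb=1
54: 011001100011101000001001 → 0, fb=1
55: 110011000111010000010011 → 1, fb=1
56: 100110001110100000100111 → 1, fb=1
57: 001100011101000001001111 → 0, fb=1
58: 011000111010000010011111 → 0, fb=1
59: 110001110100000100111111 → 1, fb=0
60: 100011101000001001111110 → 1, fb=0
61: 000111010000010011111100 → 0, fb=0
62: 001110100000100111111000 → 0, fb=0
63: 011101000001001111110000 → 0, fb=0
64: 111010000010011111100000 → 1, fb=1
65: 110100000100111111000001 → 1, fb=1
66: 101000001001111110000011 → 1, fb=1
67: 010000010011111100000111 → 0, fb=1
68: 100000100111111000001111 → 1, fb=1
69: 000001001111110000011111 → 0, fb=0
70: 000010011111100000111110 → 0, fb=1
71: 000100111111000001111101 → 0, fb=1
72: 001001111110000011111011 → 0, fb=0
73: 010011111100000111110110 → 0, fb=0
74: 100111111000001111101100 → 1, fb=1
75: 001111110000011111011001 → 0, fb=0
76: 011111100000111110110010 → 0, fb=1
77: 111111000001111101100101 → 1, fb=0
78: 111110000011111011001010 → 1, fb=0
79: 111100000111110110010100 → 1, fb=1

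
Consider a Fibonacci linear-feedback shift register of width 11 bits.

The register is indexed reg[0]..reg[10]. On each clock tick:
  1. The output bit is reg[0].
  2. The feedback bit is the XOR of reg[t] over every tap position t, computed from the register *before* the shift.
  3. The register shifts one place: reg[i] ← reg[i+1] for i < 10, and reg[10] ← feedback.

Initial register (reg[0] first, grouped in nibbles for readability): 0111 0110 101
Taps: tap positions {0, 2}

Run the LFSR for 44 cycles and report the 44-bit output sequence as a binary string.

tick  register→output (feedback)
  0  01110110101→0 (1)
  1  11101101011→1 (0)
  2  11011010110→1 (1)
  3  10110101101→1 (0)
  4  01101011010→0 (1)
  5  11010110101→1 (1)
  6  10101101011→1 (0)
  7  01011010110→0 (0)
  8  10110101100→1 (0)
  9  01101011000→0 (1)
 10  11010110001→1 (1)
 11  10101100011→1 (0)
 12  01011000110→0 (0)
 13  10110001100→1 (0)
 14  01100011000→0 (1)
 15  11000110001→1 (1)
 16  10001100011→1 (1)
 17  00011000111→0 (0)
 18  00110001110→0 (1)
 19  01100011101→0 (1)
 20  11000111011→1 (1)
 21  10001110111→1 (1)
 22  00011101111→0 (0)
 23  00111011110→0 (1)
 24  01110111101→0 (1)
 25  11101111011→1 (0)
 26  11011110110→1 (1)
 27  10111101101→1 (0)
 28  01111011010→0 (1)
 29  11110110101→1 (0)
 30  11101101010→1 (0)
 31  11011010100→1 (1)
 32  10110101001→1 (0)
 33  01101010010→0 (1)
 34  11010100101→1 (1)
 35  10101001011→1 (0)
 36  01010010110→0 (0)
 37  10100101100→1 (0)
 38  01001011000→0 (0)
 39  10010110000→1 (1)
 40  00101100001→0 (1)
 41  01011000011→0 (0)
 42  10110000110→1 (0)
 43  01100001100→0 (1)

01110110101101011000110001110111101101010010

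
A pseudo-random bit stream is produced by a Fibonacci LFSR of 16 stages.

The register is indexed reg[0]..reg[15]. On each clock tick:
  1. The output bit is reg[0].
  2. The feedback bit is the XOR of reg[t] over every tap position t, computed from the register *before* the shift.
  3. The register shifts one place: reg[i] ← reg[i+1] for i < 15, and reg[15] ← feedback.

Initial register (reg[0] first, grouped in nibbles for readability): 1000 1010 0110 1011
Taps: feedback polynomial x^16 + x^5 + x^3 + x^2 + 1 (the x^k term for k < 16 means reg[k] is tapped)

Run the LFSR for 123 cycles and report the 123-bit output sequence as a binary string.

100010100110101110111101111011110001100011001000101001001011101110000100111110010010111111110001000100011001111111101000111

step | reg (before) | out | fb
   0 | 1000101001101011 | 1 | 1
   1 | 0001010011010111 | 0 | 0
   2 | 0010100110101110 | 0 | 1
   3 | 0101001101011101 | 0 | 1
   4 | 1010011010111011 | 1 | 1
   5 | 0100110101110111 | 0 | 1
   6 | 1001101011101111 | 1 | 0
   7 | 0011010111011110 | 0 | 1
   8 | 0110101110111101 | 0 | 1
   9 | 1101011101111011 | 1 | 1
  10 | 1010111011110111 | 1 | 1
  11 | 0101110111101111 | 0 | 0
  12 | 1011101111011110 | 1 | 1
  13 | 0111011110111101 | 0 | 1
  14 | 1110111101111011 | 1 | 1
  15 | 1101111011110111 | 1 | 1
  16 | 1011110111101111 | 1 | 0
  17 | 0111101111011110 | 0 | 0
  18 | 1111011110111100 | 1 | 0
  19 | 1110111101111000 | 1 | 1
  20 | 1101111011110001 | 1 | 1
  21 | 1011110111100011 | 1 | 0
  22 | 0111101111000110 | 0 | 0
  23 | 1111011110001100 | 1 | 0
  24 | 1110111100011000 | 1 | 1
  25 | 1101111000110001 | 1 | 1
  26 | 1011110001100011 | 1 | 0
  27 | 0111100011000110 | 0 | 0
  28 | 1111000110001100 | 1 | 1
  29 | 1110001100011001 | 1 | 0
  30 | 1100011000110010 | 1 | 0
  31 | 1000110001100100 | 1 | 0
  32 | 0001100011001000 | 0 | 1
  33 | 0011000110010001 | 0 | 0
  34 | 0110001100100010 | 0 | 1
  35 | 1100011001000101 | 1 | 0
  36 | 1000110010001010 | 1 | 0
  37 | 0001100100010100 | 0 | 1
  38 | 0011001000101001 | 0 | 0
  39 | 0110010001010010 | 0 | 0
  40 | 1100100010100100 | 1 | 1
  41 | 1001000101001001 | 1 | 0
  42 | 0010001010010010 | 0 | 1
  43 | 0100010100100101 | 0 | 1
  44 | 1000101001001011 | 1 | 1
  45 | 0001010010010111 | 0 | 0
  46 | 0010100100101110 | 0 | 1
  47 | 0101001001011101 | 0 | 1
  48 | 1010010010111011 | 1 | 1
  49 | 0100100101110111 | 0 | 0
  50 | 1001001011101110 | 1 | 0
  51 | 0010010111011100 | 0 | 0
  52 | 0100101110111000 | 0 | 0
  53 | 1001011101110000 | 1 | 1
  54 | 0010111011100001 | 0 | 0
  55 | 0101110111000010 | 0 | 0
  56 | 1011101110000100 | 1 | 1
  57 | 0111011100001001 | 0 | 1
  58 | 1110111000010011 | 1 | 1
  59 | 1101110000100111 | 1 | 1
  60 | 1011100001001111 | 1 | 1
  61 | 0111000010011111 | 0 | 0
  62 | 1110000100111110 | 1 | 0
  63 | 1100001001111100 | 1 | 1
  64 | 1000010011111001 | 1 | 0
  65 | 0000100111110010 | 0 | 0
  66 | 0001001111100100 | 0 | 1
  67 | 0010011111001001 | 0 | 0
  68 | 0100111110010010 | 0 | 1
  69 | 1001111100100101 | 1 | 1
  70 | 0011111001001011 | 0 | 1
  71 | 0111110010010111 | 0 | 1
  72 | 1111100100101111 | 1 | 1
  73 | 1111001001011111 | 1 | 1
  74 | 1110010010111111 | 1 | 1
  75 | 1100100101111111 | 1 | 1
  76 | 1001001011111111 | 1 | 0
  77 | 0010010111111110 | 0 | 0
  78 | 0100101111111100 | 0 | 0
  79 | 1001011111111000 | 1 | 1
  80 | 0010111111110001 | 0 | 0
  81 | 0101111111100010 | 0 | 0
  82 | 1011111111000100 | 1 | 0
  83 | 0111111110001000 | 0 | 1
  84 | 1111111100010001 | 1 | 0
  85 | 1111111000100010 | 1 | 0
  86 | 1111110001000100 | 1 | 0
  87 | 1111100010001000 | 1 | 1
  88 | 1111000100010001 | 1 | 1
  89 | 1110001000100011 | 1 | 0
  90 | 1100010001000110 | 1 | 0
  91 | 1000100010001100 | 1 | 1
  92 | 0001000100011001 | 0 | 1
  93 | 0010001000110011 | 0 | 1
  94 | 0100010001100111 | 0 | 1
  95 | 1000100011001111 | 1 | 1
  96 | 0001000110011111 | 0 | 1
  97 | 0010001100111111 | 0 | 1
  98 | 0100011001111111 | 0 | 1
  99 | 1000110011111111 | 1 | 0
 100 | 0001100111111110 | 0 | 1
 101 | 0011001111111101 | 0 | 0
 102 | 0110011111111010 | 0 | 0
 103 | 1100111111110100 | 1 | 0
 104 | 1001111111101000 | 1 | 1
 105 | 0011111111010001 | 0 | 1
 106 | 0111111110100011 | 0 | 1
 107 | 1111111101000111 | 1 | 0
 108 | 1111111010001110 | 1 | 0
 109 | 1111110100011100 | 1 | 0
 110 | 1111101000111000 | 1 | 1
 111 | 1111010001110001 | 1 | 0
 112 | 1110100011100010 | 1 | 0
 113 | 1101000111000100 | 1 | 0
 114 | 1010001110001000 | 1 | 0
 115 | 0100011100010000 | 0 | 1
 116 | 1000111000100001 | 1 | 0
 117 | 0001110001000010 | 0 | 0
 118 | 0011100010000100 | 0 | 0
 119 | 0111000100001000 | 0 | 0
 120 | 1110001000010000 | 1 | 0
 121 | 1100010000100000 | 1 | 0
 122 | 1000100001000000 | 1 | 1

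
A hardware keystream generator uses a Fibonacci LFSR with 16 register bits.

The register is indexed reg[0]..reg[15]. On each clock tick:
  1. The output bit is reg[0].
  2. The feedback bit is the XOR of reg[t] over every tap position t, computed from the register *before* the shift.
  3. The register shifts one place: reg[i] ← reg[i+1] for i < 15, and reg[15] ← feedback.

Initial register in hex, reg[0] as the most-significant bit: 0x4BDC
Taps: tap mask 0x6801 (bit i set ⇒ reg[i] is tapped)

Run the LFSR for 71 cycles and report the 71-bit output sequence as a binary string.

01001011110111000010011111100110010011111000100101110111000101101011101

k : reg_k → out_k, fb_k
0: 0100101111011100 → 0, fb=0
1: 1001011110111000 → 1, fb=0
2: 0010111101110000 → 0, fb=1
3: 0101111011100001 → 0, fb=0
4: 1011110111000010 → 1, fb=0
5: 0111101110000100 → 0, fb=1
6: 1111011100001001 → 1, fb=1
7: 1110111000010011 → 1, fb=1
8: 1101110000100111 → 1, fb=1
9: 1011100001001111 → 1, fb=1
10: 0111000010011111 → 0, fb=1
11: 1110000100111111 → 1, fb=0
12: 1100001001111110 → 1, fb=0
13: 1000010011111100 → 1, fb=1
14: 0000100111111001 → 0, fb=1
15: 0001001111110011 → 0, fb=0
16: 0010011111100110 → 0, fb=0
17: 0100111111001100 → 0, fb=1
18: 1001111110011001 → 1, fb=0
19: 0011111100110010 → 0, fb=0
20: 0111111001100100 → 0, fb=1
21: 1111110011001001 → 1, fb=1
22: 1111100110010011 → 1, fb=1
23: 1111001100100111 → 1, fb=1
24: 1110011001001111 → 1, fb=1
25: 1100110010011111 → 1, fb=0
26: 1001100100111110 → 1, fb=0
27: 0011001001111100 → 0, fb=0
28: 0110010011111000 → 0, fb=1
29: 1100100111110001 → 1, fb=0
30: 1001001111100010 → 1, fb=0
31: 0010011111000100 → 0, fb=1
32: 0100111110001001 → 0, fb=0
33: 1001111100010010 → 1, fb=1
34: 0011111000100101 → 0, fb=1
35: 0111110001001011 → 0, fb=1
36: 1111100010010111 → 1, fb=0
37: 1111000100101110 → 1, fb=1
38: 1110001001011101 → 1, fb=1
39: 1100010010111011 → 1, fb=1
40: 1000100101110111 → 1, fb=0
41: 0001001011101110 → 0, fb=0
42: 0010010111011100 → 0, fb=0
43: 0100101110111000 → 0, fb=1
44: 1001011101110001 → 1, fb=0
45: 0010111011100010 → 0, fb=1
46: 0101110111000101 → 0, fb=1
47: 1011101110001011 → 1, fb=0
48: 0111011100010110 → 0, fb=1
49: 1110111000101101 → 1, fb=0
50: 1101110001011010 → 1, fb=1
51: 1011100010110101 → 1, fb=1
52: 0111000101101011 → 0, fb=1
53: 1110001011010111 → 1, fb=0
54: 1100010110101110 → 1, fb=1
55: 1000101101011101 → 1, fb=1
56: 0001011010111011 → 0, fb=0
57: 0010110101110110 → 0, fb=1
58: 0101101011101101 → 0, fb=1
59: 1011010111011011 → 1, fb=1
60: 0110101110110111 → 0, fb=1
61: 1101011101101111 → 1, fb=1
62: 1010111011011111 → 1, fb=0
63: 0101110110111110 → 0, fb=1
64: 1011101101111101 → 1, fb=1
65: 0111011011111011 → 0, fb=0
66: 1110110111110110 → 1, fb=0
67: 1101101111101100 → 1, fb=0
68: 1011011111011000 → 1, fb=0
69: 0110111110110000 → 0, fb=1
70: 1101111101100001 → 1, fb=1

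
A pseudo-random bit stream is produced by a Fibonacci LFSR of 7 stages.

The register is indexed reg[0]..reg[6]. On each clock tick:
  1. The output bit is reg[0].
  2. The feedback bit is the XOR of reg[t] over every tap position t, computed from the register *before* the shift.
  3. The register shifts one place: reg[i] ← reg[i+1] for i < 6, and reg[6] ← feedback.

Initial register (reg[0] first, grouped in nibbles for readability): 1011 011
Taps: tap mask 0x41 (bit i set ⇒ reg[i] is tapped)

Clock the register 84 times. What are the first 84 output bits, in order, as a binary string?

101101100100100011100001011111001010111001101000100111100010100001100000100000011111

step | reg (before) | out | fb
   0 | 1011011 | 1 | 0
   1 | 0110110 | 0 | 0
   2 | 1101100 | 1 | 1
   3 | 1011001 | 1 | 0
   4 | 0110010 | 0 | 0
   5 | 1100100 | 1 | 1
   6 | 1001001 | 1 | 0
   7 | 0010010 | 0 | 0
   8 | 0100100 | 0 | 0
   9 | 1001000 | 1 | 1
  10 | 0010001 | 0 | 1
  11 | 0100011 | 0 | 1
  12 | 1000111 | 1 | 0
  13 | 0001110 | 0 | 0
  14 | 0011100 | 0 | 0
  15 | 0111000 | 0 | 0
  16 | 1110000 | 1 | 1
  17 | 1100001 | 1 | 0
  18 | 1000010 | 1 | 1
  19 | 0000101 | 0 | 1
  20 | 0001011 | 0 | 1
  21 | 0010111 | 0 | 1
  22 | 0101111 | 0 | 1
  23 | 1011111 | 1 | 0
  24 | 0111110 | 0 | 0
  25 | 1111100 | 1 | 1
  26 | 1111001 | 1 | 0
  27 | 1110010 | 1 | 1
  28 | 1100101 | 1 | 0
  29 | 1001010 | 1 | 1
  30 | 0010101 | 0 | 1
  31 | 0101011 | 0 | 1
  32 | 1010111 | 1 | 0
  33 | 0101110 | 0 | 0
  34 | 1011100 | 1 | 1
  35 | 0111001 | 0 | 1
  36 | 1110011 | 1 | 0
  37 | 1100110 | 1 | 1
  38 | 1001101 | 1 | 0
  39 | 0011010 | 0 | 0
  40 | 0110100 | 0 | 0
  41 | 1101000 | 1 | 1
  42 | 1010001 | 1 | 0
  43 | 0100010 | 0 | 0
  44 | 1000100 | 1 | 1
  45 | 0001001 | 0 | 1
  46 | 0010011 | 0 | 1
  47 | 0100111 | 0 | 1
  48 | 1001111 | 1 | 0
  49 | 0011110 | 0 | 0
  50 | 0111100 | 0 | 0
  51 | 1111000 | 1 | 1
  52 | 1110001 | 1 | 0
  53 | 1100010 | 1 | 1
  54 | 1000101 | 1 | 0
  55 | 0001010 | 0 | 0
  56 | 0010100 | 0 | 0
  57 | 0101000 | 0 | 0
  58 | 1010000 | 1 | 1
  59 | 0100001 | 0 | 1
  60 | 1000011 | 1 | 0
  61 | 0000110 | 0 | 0
  62 | 0001100 | 0 | 0
  63 | 0011000 | 0 | 0
  64 | 0110000 | 0 | 0
  65 | 1100000 | 1 | 1
  66 | 1000001 | 1 | 0
  67 | 0000010 | 0 | 0
  68 | 0000100 | 0 | 0
  69 | 0001000 | 0 | 0
  70 | 0010000 | 0 | 0
  71 | 0100000 | 0 | 0
  72 | 1000000 | 1 | 1
  73 | 0000001 | 0 | 1
  74 | 0000011 | 0 | 1
  75 | 0000111 | 0 | 1
  76 | 0001111 | 0 | 1
  77 | 0011111 | 0 | 1
  78 | 0111111 | 0 | 1
  79 | 1111111 | 1 | 0
  80 | 1111110 | 1 | 1
  81 | 1111101 | 1 | 0
  82 | 1111010 | 1 | 1
  83 | 1110101 | 1 | 0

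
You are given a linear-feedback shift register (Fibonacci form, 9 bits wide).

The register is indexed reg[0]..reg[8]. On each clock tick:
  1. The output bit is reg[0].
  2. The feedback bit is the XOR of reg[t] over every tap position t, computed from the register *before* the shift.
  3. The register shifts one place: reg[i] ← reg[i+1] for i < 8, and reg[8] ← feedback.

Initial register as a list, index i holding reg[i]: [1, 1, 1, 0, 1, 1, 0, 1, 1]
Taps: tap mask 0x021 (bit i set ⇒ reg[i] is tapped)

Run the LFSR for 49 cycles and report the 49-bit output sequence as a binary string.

step | reg (before) | out | fb
   0 | 111011011 | 1 | 0
   1 | 110110110 | 1 | 1
   2 | 101101101 | 1 | 0
   3 | 011011010 | 0 | 1
   4 | 110110101 | 1 | 1
   5 | 101101011 | 1 | 0
   6 | 011010110 | 0 | 0
   7 | 110101100 | 1 | 0
   8 | 101011000 | 1 | 0
   9 | 010110000 | 0 | 0
  10 | 101100000 | 1 | 1
  11 | 011000001 | 0 | 0
  12 | 110000010 | 1 | 1
  13 | 100000101 | 1 | 1
  14 | 000001011 | 0 | 1
  15 | 000010111 | 0 | 0
  16 | 000101110 | 0 | 1
  17 | 001011101 | 0 | 1
  18 | 010111011 | 0 | 1
  19 | 101110111 | 1 | 1
  20 | 011101111 | 0 | 1
  21 | 111011111 | 1 | 0
  22 | 110111110 | 1 | 0
  23 | 101111100 | 1 | 0
  24 | 011111000 | 0 | 1
  25 | 111110001 | 1 | 1
  26 | 111100011 | 1 | 1
  27 | 111000111 | 1 | 1
  28 | 110001111 | 1 | 0
  29 | 100011110 | 1 | 0
  30 | 000111100 | 0 | 1
  31 | 001111001 | 0 | 1
  32 | 011110011 | 0 | 0
  33 | 111100110 | 1 | 1
  34 | 111001101 | 1 | 0
  35 | 110011010 | 1 | 0
  36 | 100110100 | 1 | 1
  37 | 001101001 | 0 | 1
  38 | 011010011 | 0 | 0
  39 | 110100110 | 1 | 1
  40 | 101001101 | 1 | 0
  41 | 010011010 | 0 | 1
  42 | 100110101 | 1 | 1
  43 | 001101011 | 0 | 1
  44 | 011010111 | 0 | 0
  45 | 110101110 | 1 | 0
  46 | 101011100 | 1 | 0
  47 | 010111000 | 0 | 1
  48 | 101110001 | 1 | 1

1110110110101100000101110111110001111001101001101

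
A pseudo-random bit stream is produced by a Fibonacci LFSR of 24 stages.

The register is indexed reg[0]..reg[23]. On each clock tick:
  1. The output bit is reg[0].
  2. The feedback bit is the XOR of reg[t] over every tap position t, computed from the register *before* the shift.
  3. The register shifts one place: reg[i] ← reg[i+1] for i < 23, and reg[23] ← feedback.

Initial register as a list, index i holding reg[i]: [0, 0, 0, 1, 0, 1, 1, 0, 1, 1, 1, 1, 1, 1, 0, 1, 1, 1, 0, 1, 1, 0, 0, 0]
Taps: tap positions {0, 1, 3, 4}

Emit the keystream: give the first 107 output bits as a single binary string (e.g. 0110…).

00010110111111011101100011100011001101010010000000001111101001000110000010010111100010011010110001111100010

k : reg_k → out_k, fb_k
0: 000101101111110111011000 → 0, fb=1
1: 001011011111101110110001 → 0, fb=1
2: 010110111111011101100011 → 0, fb=1
3: 101101111110111011000111 → 1, fb=0
4: 011011111101110110001110 → 0, fb=0
5: 110111111011101100011100 → 1, fb=0
6: 101111110111011000111000 → 1, fb=1
7: 011111101110110001110001 → 0, fb=1
8: 111111011101100011100011 → 1, fb=0
9: 111110111011000111000110 → 1, fb=0
10: 111101110110001110001100 → 1, fb=1
11: 111011101100011100011001 → 1, fb=1
12: 110111011000111000110011 → 1, fb=0
13: 101110110001110001100110 → 1, fb=1
14: 011101100011100011001101 → 0, fb=0
15: 111011000111000110011010 → 1, fb=1
16: 110110001110001100110101 → 1, fb=0
17: 101100011100011001101010 → 1, fb=0
18: 011000111000110011010100 → 0, fb=1
19: 110001110001100110101001 → 1, fb=0
20: 100011100011001101010010 → 1, fb=0
21: 000111000110011010100100 → 0, fb=0
22: 001110001100110101001000 → 0, fb=0
23: 011100011001101010010000 → 0, fb=0
24: 111000110011010100100000 → 1, fb=0
25: 110001100110101001000000 → 1, fb=0
26: 100011001101010010000000 → 1, fb=0
27: 000110011010100100000000 → 0, fb=0
28: 001100110101001000000000 → 0, fb=1
29: 011001101010010000000001 → 0, fb=1
30: 110011010100100000000011 → 1, fb=1
31: 100110101001000000000111 → 1, fb=1
32: 001101010010000000001111 → 0, fb=1
33: 011010100100000000011111 → 0, fb=0
34: 110101001000000000111110 → 1, fb=1
35: 101010010000000001111101 → 1, fb=0
36: 010100100000000011111010 → 0, fb=0
37: 101001000000000111110100 → 1, fb=1
38: 010010000000001111101001 → 0, fb=0
39: 100100000000011111010010 → 1, fb=0
40: 001000000000111110100100 → 0, fb=0
41: 010000000001111101001000 → 0, fb=1
42: 100000000011111010010001 → 1, fb=1
43: 000000000111110100100011 → 0, fb=0
44: 000000001111101001000110 → 0, fb=0
45: 000000011111010010001100 → 0, fb=0
46: 000000111110100100011000 → 0, fb=0
47: 000001111101001000110000 → 0, fb=0
48: 000011111010010001100000 → 0, fb=1
49: 000111110100100011000001 → 0, fb=0
50: 001111101001000110000010 → 0, fb=0
51: 011111010010001100000100 → 0, fb=1
52: 111110100100011000001001 → 1, fb=0
53: 111101001000110000010010 → 1, fb=1
54: 111010010001100000100101 → 1, fb=1
55: 110100100011000001001011 → 1, fb=1
56: 101001000110000010010111 → 1, fb=1
57: 010010001100000100101111 → 0, fb=0
58: 100100011000001001011110 → 1, fb=0
59: 001000110000010010111100 → 0, fb=0
60: 010001100000100101111000 → 0, fb=1
61: 100011000001001011110001 → 1, fb=0
62: 000110000010010111100010 → 0, fb=0
63: 001100000100101111000100 → 0, fb=1
64: 011000001001011110001001 → 0, fb=1
65: 110000010010111100010011 → 1, fb=0
66: 100000100101111000100110 → 1, fb=1
67: 000001001011110001001101 → 0, fb=0
68: 000010010111100010011010 → 0, fb=1
69: 000100101111000100110101 → 0, fb=1
70: 001001011110001001101011 → 0, fb=0
71: 010010111100010011010110 → 0, fb=0
72: 100101111000100110101100 → 1, fb=0
73: 001011110001001101011000 → 0, fb=1
74: 010111100010011010110001 → 0, fb=1
75: 101111000100110101100011 → 1, fb=1
76: 011110001001101011000111 → 0, fb=1
77: 111100010011010110001111 → 1, fb=1
78: 111000100110101100011111 → 1, fb=0
79: 110001001101011000111110 → 1, fb=0
80: 100010011010110001111100 → 1, fb=0
81: 000100110101100011111000 → 0, fb=1
82: 001001101011000111110001 → 0, fb=0
83: 010011010110001111100010 → 0, fb=0
84: 100110101100011111000100 → 1, fb=1
85: 001101011000111110001001 → 0, fb=1
86: 011010110001111100010011 → 0, fb=0
87: 110101100011111000100110 → 1, fb=1
88: 101011000111110001001101 → 1, fb=0
89: 010110001111100010011010 → 0, fb=1
90: 101100011111000100110101 → 1, fb=0
91: 011000111110001001101010 → 0, fb=1
92: 110001111100010011010101 → 1, fb=0
93: 100011111000100110101010 → 1, fb=0
94: 000111110001001101010100 → 0, fb=0
95: 001111100010011010101000 → 0, fb=0
96: 011111000100110101010000 → 0, fb=1
97: 111110001001101010100001 → 1, fb=0
98: 111100010011010101000010 → 1, fb=1
99: 111000100110101010000101 → 1, fb=0
100: 110001001101010100001010 → 1, fb=0
101: 100010011010101000010100 → 1, fb=0
102: 000100110101010000101000 → 0, fb=1
103: 001001101010100001010001 → 0, fb=0
104: 010011010101000010100010 → 0, fb=0
105: 100110101010000101000100 → 1, fb=1
106: 001101010100001010001001 → 0, fb=1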